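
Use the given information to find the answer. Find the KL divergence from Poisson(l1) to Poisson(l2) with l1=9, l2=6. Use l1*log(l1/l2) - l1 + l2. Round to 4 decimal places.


KL divergence for Poisson:
KL = l1*log(l1/l2) - l1 + l2.
l1 = 9, l2 = 6.
log(9/6) = 0.405465.
l1*log(l1/l2) = 9 * 0.405465 = 3.649186.
KL = 3.649186 - 9 + 6 = 0.6492

0.6492


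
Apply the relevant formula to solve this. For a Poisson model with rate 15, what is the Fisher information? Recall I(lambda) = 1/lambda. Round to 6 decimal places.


Fisher information for Poisson: I(lambda) = 1/lambda.
lambda = 15.
I(lambda) = 1/15 = 0.066667

0.066667


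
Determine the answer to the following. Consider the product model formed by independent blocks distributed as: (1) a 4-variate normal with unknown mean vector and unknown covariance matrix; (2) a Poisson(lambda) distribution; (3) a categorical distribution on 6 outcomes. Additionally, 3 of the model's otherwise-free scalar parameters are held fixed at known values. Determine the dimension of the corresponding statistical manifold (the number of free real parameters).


The dimension of a statistical manifold equals the number of free
(independent) real parameters of the model. For a product of independent
blocks the parameter counts add.
- 4-variate normal: 4 (mean) + 4*5/2 = 10 (symmetric covariance) = 14.
- Poisson (lambda): 1.
- categorical on 6 outcomes (probabilities sum to 1): 6-1 = 5.
Total = 14 + 1 + 5 = 20.
3 parameter(s) fixed at known values: 20 - 3 = 17.
Dimension = 17

17


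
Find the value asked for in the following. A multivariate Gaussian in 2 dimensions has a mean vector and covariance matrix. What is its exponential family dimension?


Exponential family dimension calculation:
For 2-dim MVN: mean has 2 params, covariance has 2*3/2 = 3 unique entries.
Total dim = 2 + 3 = 5.

5


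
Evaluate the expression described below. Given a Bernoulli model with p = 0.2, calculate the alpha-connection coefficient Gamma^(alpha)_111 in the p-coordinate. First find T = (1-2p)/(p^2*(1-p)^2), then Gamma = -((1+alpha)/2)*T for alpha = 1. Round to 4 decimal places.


Skewness (Amari-Chentsov) tensor: T = (1-2p)/(p^2*(1-p)^2).
p = 0.2, 1-2p = 0.6, p^2 = 0.04, (1-p)^2 = 0.64.
T = 0.6/(0.04 * 0.64) = 23.4375.
In the p-coordinate, Gamma^(alpha) = Gamma^(0) - (alpha/2)*T with Gamma^(0) = (1/2)*g'(p) = -T/2,
so Gamma^(alpha) = -((1+alpha)/2)*T.
alpha = 1, -(1+alpha)/2 = -1.0.
Gamma = -1.0 * 23.4375 = -23.4375

-23.4375


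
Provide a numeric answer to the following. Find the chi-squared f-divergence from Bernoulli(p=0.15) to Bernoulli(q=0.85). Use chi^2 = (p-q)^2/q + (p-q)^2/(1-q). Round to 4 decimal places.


Chi-squared divergence between Bernoulli distributions:
chi^2 = (p-q)^2/q + (p-q)^2/(1-q).
p = 0.15, q = 0.85, p-q = -0.7.
(p-q)^2 = 0.49.
term1 = 0.49/0.85 = 0.576471.
term2 = 0.49/0.15 = 3.266667.
chi^2 = 0.576471 + 3.266667 = 3.8431

3.8431


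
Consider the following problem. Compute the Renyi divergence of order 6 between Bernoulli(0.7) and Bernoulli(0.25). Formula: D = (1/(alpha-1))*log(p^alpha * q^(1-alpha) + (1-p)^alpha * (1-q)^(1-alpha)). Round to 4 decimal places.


Renyi divergence of order alpha between Bernoulli distributions:
D = (1/(alpha-1))*log(p^alpha * q^(1-alpha) + (1-p)^alpha * (1-q)^(1-alpha)).
alpha = 6, p = 0.7, q = 0.25.
p^alpha * q^(1-alpha) = 0.7^6 * 0.25^-5 = 120.472576.
(1-p)^alpha * (1-q)^(1-alpha) = 0.3^6 * 0.75^-5 = 0.003072.
sum = 120.472576 + 0.003072 = 120.475648.
D = (1/5)*log(120.475648) = 0.9583

0.9583


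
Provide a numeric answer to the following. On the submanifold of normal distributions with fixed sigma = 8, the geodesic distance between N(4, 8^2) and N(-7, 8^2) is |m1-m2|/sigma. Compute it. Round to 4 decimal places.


On the fixed-variance normal subfamily, geodesic distance = |m1-m2|/sigma.
|4 - -7| = 11.
sigma = 8.
d = 11/8 = 1.3750

1.3750


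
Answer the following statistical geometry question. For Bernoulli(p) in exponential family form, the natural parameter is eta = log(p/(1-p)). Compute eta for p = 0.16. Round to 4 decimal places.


Natural parameter for Bernoulli: eta = log(p/(1-p)).
p = 0.16, 1-p = 0.84.
p/(1-p) = 0.190476.
eta = log(0.190476) = -1.6582

-1.6582


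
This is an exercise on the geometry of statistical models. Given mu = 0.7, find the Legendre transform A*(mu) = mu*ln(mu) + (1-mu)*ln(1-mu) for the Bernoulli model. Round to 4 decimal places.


Legendre transform for Bernoulli:
A*(mu) = mu*log(mu) + (1-mu)*log(1-mu).
mu = 0.7, 1-mu = 0.3.
mu*log(mu) = 0.7*log(0.7) = -0.249672.
(1-mu)*log(1-mu) = 0.3*log(0.3) = -0.361192.
A* = -0.249672 + -0.361192 = -0.6109

-0.6109


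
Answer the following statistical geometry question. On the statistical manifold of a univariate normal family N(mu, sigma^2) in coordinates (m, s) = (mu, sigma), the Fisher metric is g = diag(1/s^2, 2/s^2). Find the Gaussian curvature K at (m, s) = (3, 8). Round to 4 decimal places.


The metric has the form g = (A dm^2 + B ds^2)/s^2 with A = 1, B = 2.
Substitute u = sqrt(A/B)*m: g = B*(du^2 + ds^2)/s^2, i.e. B times the
Poincare upper half-plane metric, which has constant Gaussian curvature -1.
Scaling a 2D metric by a constant c divides the Gaussian curvature by c,
so K = -1/B = -1/(2) = -0.5000 everywhere (the point (m, s) = (3, 8) is irrelevant:
the curvature is constant).
The requested Gaussian curvature is K = -0.5000.

-0.5000


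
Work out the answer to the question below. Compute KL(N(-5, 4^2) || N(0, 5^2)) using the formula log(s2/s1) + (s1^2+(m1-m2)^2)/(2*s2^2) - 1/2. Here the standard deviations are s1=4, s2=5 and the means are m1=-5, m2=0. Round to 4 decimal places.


KL divergence between normal distributions:
KL = log(s2/s1) + (s1^2 + (m1-m2)^2)/(2*s2^2) - 1/2.
log(5/4) = 0.223144.
(4^2 + (-5-0)^2)/(2*5^2) = (16 + 25)/50 = 0.82.
KL = 0.223144 + 0.82 - 0.5 = 0.5431

0.5431


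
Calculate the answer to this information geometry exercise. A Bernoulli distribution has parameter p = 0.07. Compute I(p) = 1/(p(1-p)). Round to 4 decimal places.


For Bernoulli(p), Fisher information is I(p) = 1/(p*(1-p)).
p = 0.07, 1-p = 0.93.
p*(1-p) = 0.0651.
I(p) = 1/0.0651 = 15.3610

15.3610


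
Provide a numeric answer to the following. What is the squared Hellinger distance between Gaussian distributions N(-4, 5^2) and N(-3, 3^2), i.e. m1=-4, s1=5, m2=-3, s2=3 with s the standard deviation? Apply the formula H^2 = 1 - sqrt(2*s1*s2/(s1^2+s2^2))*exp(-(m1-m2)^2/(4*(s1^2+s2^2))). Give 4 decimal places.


Squared Hellinger distance for Gaussians:
H^2 = 1 - sqrt(2*s1*s2/(s1^2+s2^2)) * exp(-(m1-m2)^2/(4*(s1^2+s2^2))).
s1^2 = 25, s2^2 = 9, s1^2+s2^2 = 34.
sqrt(2*5*3/(34)) = 0.939336.
(m1-m2)^2 = (-1)^2 = 1.
exp(-1/(4*34)) = exp(-0.007353) = 0.992674.
H^2 = 1 - 0.939336*0.992674 = 0.0675

0.0675


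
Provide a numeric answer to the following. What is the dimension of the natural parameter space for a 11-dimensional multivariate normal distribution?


Exponential family dimension calculation:
For 11-dim MVN: mean has 11 params, covariance has 11*12/2 = 66 unique entries.
Total dim = 11 + 66 = 77.

77


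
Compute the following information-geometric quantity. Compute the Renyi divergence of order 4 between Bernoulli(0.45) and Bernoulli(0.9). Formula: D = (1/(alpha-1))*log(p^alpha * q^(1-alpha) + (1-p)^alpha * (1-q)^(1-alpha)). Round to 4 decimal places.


Renyi divergence of order alpha between Bernoulli distributions:
D = (1/(alpha-1))*log(p^alpha * q^(1-alpha) + (1-p)^alpha * (1-q)^(1-alpha)).
alpha = 4, p = 0.45, q = 0.9.
p^alpha * q^(1-alpha) = 0.45^4 * 0.9^-3 = 0.05625.
(1-p)^alpha * (1-q)^(1-alpha) = 0.55^4 * 0.1^-3 = 91.50625.
sum = 0.05625 + 91.50625 = 91.5625.
D = (1/3)*log(91.5625) = 1.5057

1.5057


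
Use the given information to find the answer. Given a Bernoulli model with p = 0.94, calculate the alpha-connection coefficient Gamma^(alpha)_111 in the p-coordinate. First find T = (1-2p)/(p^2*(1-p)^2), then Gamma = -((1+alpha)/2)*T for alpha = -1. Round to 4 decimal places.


Skewness (Amari-Chentsov) tensor: T = (1-2p)/(p^2*(1-p)^2).
p = 0.94, 1-2p = -0.88, p^2 = 0.8836, (1-p)^2 = 0.0036.
T = -0.88/(0.8836 * 0.0036) = -276.646044.
In the p-coordinate, Gamma^(alpha) = Gamma^(0) - (alpha/2)*T with Gamma^(0) = (1/2)*g'(p) = -T/2,
so Gamma^(alpha) = -((1+alpha)/2)*T.
alpha = -1, -(1+alpha)/2 = 0.0.
Gamma = 0.0 * -276.646044 = 0.0000

0.0000


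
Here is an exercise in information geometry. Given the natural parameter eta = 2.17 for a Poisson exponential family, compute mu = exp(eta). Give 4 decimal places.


Expectation parameter for Poisson exponential family:
mu = exp(eta).
eta = 2.17.
mu = exp(2.17) = 8.7583

8.7583


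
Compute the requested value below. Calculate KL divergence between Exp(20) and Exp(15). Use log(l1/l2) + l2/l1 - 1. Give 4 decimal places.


KL divergence for exponential family:
KL = log(l1/l2) + l2/l1 - 1.
log(20/15) = 0.287682.
15/20 = 0.75.
KL = 0.287682 + 0.75 - 1 = 0.0377

0.0377


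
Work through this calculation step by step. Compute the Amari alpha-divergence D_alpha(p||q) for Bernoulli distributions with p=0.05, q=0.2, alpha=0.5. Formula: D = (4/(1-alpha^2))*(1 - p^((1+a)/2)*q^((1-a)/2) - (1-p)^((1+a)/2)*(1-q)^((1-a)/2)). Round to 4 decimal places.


Amari alpha-divergence:
D = (4/(1-alpha^2))*(1 - p^((1+a)/2)*q^((1-a)/2) - (1-p)^((1+a)/2)*(1-q)^((1-a)/2)).
alpha = 0.5, p = 0.05, q = 0.2.
e1 = (1+alpha)/2 = 0.75, e2 = (1-alpha)/2 = 0.25.
t1 = p^e1 * q^e2 = 0.05^0.75 * 0.2^0.25 = 0.070711.
t2 = (1-p)^e1 * (1-q)^e2 = 0.95^0.75 * 0.8^0.25 = 0.91005.
4/(1-alpha^2) = 5.333333.
D = 5.333333*(1 - 0.070711 - 0.91005) = 0.1026

0.1026


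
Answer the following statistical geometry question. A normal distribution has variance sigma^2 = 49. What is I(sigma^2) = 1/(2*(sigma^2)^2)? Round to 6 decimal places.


Fisher information for variance: I(sigma^2) = 1/(2*sigma^4).
sigma^2 = 49, so sigma^4 = 2401.
I = 1/(2*2401) = 1/4802 = 0.000208

0.000208


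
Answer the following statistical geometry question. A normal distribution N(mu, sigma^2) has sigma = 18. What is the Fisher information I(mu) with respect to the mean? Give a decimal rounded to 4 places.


The Fisher information for the mean of a normal distribution is I(mu) = 1/sigma^2.
sigma = 18, so sigma^2 = 324.
I(mu) = 1/324 = 0.0031

0.0031


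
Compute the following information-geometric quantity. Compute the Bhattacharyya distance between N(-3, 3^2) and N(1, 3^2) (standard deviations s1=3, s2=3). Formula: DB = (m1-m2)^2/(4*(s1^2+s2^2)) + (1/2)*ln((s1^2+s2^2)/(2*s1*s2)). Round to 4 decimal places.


Bhattacharyya distance between two Gaussians:
DB = (m1-m2)^2/(4*(s1^2+s2^2)) + (1/2)*ln((s1^2+s2^2)/(2*s1*s2)).
(m1-m2)^2 = (-4)^2 = 16.
s1^2+s2^2 = 9 + 9 = 18.
term1 = 16/72 = 0.222222.
term2 = 0.5*ln(18/18.0) = 0.0.
DB = 0.222222 + 0.0 = 0.2222

0.2222


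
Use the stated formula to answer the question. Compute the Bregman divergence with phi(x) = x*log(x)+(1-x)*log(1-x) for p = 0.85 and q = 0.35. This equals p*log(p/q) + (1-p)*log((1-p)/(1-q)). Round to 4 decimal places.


Bregman divergence with negative entropy generator:
D = p*log(p/q) + (1-p)*log((1-p)/(1-q)).
p = 0.85, q = 0.35.
p*log(p/q) = 0.85*log(0.85/0.35) = 0.754208.
(1-p)*log((1-p)/(1-q)) = 0.15*log(0.15/0.65) = -0.219951.
D = 0.754208 + -0.219951 = 0.5343

0.5343


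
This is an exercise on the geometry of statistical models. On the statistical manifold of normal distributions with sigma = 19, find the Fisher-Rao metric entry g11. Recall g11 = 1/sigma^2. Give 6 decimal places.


For the 2-parameter normal family, the Fisher metric has:
  g11 = 1/sigma^2, g22 = 2/sigma^2.
sigma = 19, sigma^2 = 361.
g11 = 0.002770

0.002770


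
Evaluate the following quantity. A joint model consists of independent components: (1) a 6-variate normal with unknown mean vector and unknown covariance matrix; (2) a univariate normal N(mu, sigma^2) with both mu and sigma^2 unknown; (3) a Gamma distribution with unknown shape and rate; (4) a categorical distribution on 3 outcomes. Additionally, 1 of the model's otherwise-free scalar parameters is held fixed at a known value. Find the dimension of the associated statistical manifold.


The dimension of a statistical manifold equals the number of free
(independent) real parameters of the model. For a product of independent
blocks the parameter counts add.
- 6-variate normal: 6 (mean) + 6*7/2 = 21 (symmetric covariance) = 27.
- normal (mu, sigma^2): 2.
- Gamma (shape, rate): 2.
- categorical on 3 outcomes (probabilities sum to 1): 3-1 = 2.
Total = 27 + 2 + 2 + 2 = 33.
1 parameter(s) fixed at known values: 33 - 1 = 32.
Dimension = 32

32


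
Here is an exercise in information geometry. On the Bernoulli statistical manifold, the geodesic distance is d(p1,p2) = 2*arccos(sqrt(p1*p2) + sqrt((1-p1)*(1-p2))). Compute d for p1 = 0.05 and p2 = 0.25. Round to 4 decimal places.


Geodesic distance on Bernoulli manifold:
d(p1,p2) = 2*arccos(sqrt(p1*p2) + sqrt((1-p1)*(1-p2))).
sqrt(p1*p2) = sqrt(0.05*0.25) = 0.111803.
sqrt((1-p1)*(1-p2)) = sqrt(0.95*0.75) = 0.844097.
arg = 0.111803 + 0.844097 = 0.955901.
d = 2*arccos(0.955901) = 0.5962

0.5962


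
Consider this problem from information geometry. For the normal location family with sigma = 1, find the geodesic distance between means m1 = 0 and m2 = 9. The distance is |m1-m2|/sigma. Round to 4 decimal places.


On the fixed-variance normal subfamily, geodesic distance = |m1-m2|/sigma.
|0 - 9| = 9.
sigma = 1.
d = 9/1 = 9.0000

9.0000


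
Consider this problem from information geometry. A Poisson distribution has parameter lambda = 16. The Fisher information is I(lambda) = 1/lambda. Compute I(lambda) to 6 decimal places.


Fisher information for Poisson: I(lambda) = 1/lambda.
lambda = 16.
I(lambda) = 1/16 = 0.062500

0.062500


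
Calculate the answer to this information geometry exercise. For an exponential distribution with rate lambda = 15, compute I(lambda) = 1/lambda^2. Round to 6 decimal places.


Fisher information for exponential: I(lambda) = 1/lambda^2.
lambda = 15, lambda^2 = 225.
I = 1/225 = 0.004444

0.004444


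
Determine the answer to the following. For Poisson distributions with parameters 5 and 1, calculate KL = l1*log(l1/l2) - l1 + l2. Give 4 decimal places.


KL divergence for Poisson:
KL = l1*log(l1/l2) - l1 + l2.
l1 = 5, l2 = 1.
log(5/1) = 1.609438.
l1*log(l1/l2) = 5 * 1.609438 = 8.04719.
KL = 8.04719 - 5 + 1 = 4.0472

4.0472


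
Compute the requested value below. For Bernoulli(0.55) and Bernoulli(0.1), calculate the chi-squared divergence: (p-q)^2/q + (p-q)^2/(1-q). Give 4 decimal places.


Chi-squared divergence between Bernoulli distributions:
chi^2 = (p-q)^2/q + (p-q)^2/(1-q).
p = 0.55, q = 0.1, p-q = 0.45.
(p-q)^2 = 0.2025.
term1 = 0.2025/0.1 = 2.025.
term2 = 0.2025/0.9 = 0.225.
chi^2 = 2.025 + 0.225 = 2.2500

2.2500


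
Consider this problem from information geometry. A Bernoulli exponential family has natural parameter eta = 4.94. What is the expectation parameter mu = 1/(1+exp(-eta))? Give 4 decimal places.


Dual coordinate (expectation parameter) for Bernoulli:
mu = 1/(1+exp(-eta)).
eta = 4.94.
exp(-eta) = exp(-4.94) = 0.007155.
mu = 1/(1+0.007155) = 0.9929

0.9929


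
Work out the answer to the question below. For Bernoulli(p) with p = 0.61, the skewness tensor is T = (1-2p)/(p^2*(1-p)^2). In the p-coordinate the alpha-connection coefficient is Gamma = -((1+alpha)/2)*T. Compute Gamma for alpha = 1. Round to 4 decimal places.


Skewness (Amari-Chentsov) tensor: T = (1-2p)/(p^2*(1-p)^2).
p = 0.61, 1-2p = -0.22, p^2 = 0.3721, (1-p)^2 = 0.1521.
T = -0.22/(0.3721 * 0.1521) = -3.887172.
In the p-coordinate, Gamma^(alpha) = Gamma^(0) - (alpha/2)*T with Gamma^(0) = (1/2)*g'(p) = -T/2,
so Gamma^(alpha) = -((1+alpha)/2)*T.
alpha = 1, -(1+alpha)/2 = -1.0.
Gamma = -1.0 * -3.887172 = 3.8872

3.8872


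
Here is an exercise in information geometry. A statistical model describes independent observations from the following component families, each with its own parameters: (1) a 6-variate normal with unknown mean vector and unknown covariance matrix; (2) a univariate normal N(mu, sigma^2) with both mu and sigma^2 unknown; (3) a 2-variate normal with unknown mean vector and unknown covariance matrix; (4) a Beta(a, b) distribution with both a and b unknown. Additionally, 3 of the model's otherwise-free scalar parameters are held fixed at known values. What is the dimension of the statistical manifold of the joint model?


The dimension of a statistical manifold equals the number of free
(independent) real parameters of the model. For a product of independent
blocks the parameter counts add.
- 6-variate normal: 6 (mean) + 6*7/2 = 21 (symmetric covariance) = 27.
- normal (mu, sigma^2): 2.
- 2-variate normal: 2 (mean) + 2*3/2 = 3 (symmetric covariance) = 5.
- Beta (a, b): 2.
Total = 27 + 2 + 5 + 2 = 36.
3 parameter(s) fixed at known values: 36 - 3 = 33.
Dimension = 33

33


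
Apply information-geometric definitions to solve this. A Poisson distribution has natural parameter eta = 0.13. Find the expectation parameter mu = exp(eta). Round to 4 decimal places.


Expectation parameter for Poisson exponential family:
mu = exp(eta).
eta = 0.13.
mu = exp(0.13) = 1.1388

1.1388


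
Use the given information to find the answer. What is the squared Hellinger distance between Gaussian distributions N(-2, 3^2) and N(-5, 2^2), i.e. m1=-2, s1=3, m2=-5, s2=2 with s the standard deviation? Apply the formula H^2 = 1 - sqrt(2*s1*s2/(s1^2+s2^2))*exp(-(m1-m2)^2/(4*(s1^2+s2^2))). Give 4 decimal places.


Squared Hellinger distance for Gaussians:
H^2 = 1 - sqrt(2*s1*s2/(s1^2+s2^2)) * exp(-(m1-m2)^2/(4*(s1^2+s2^2))).
s1^2 = 9, s2^2 = 4, s1^2+s2^2 = 13.
sqrt(2*3*2/(13)) = 0.960769.
(m1-m2)^2 = (3)^2 = 9.
exp(-9/(4*13)) = exp(-0.173077) = 0.841073.
H^2 = 1 - 0.960769*0.841073 = 0.1919

0.1919


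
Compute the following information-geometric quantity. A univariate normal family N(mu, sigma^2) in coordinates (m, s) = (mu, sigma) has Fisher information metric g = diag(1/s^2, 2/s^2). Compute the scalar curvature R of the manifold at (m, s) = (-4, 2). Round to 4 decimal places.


The metric has the form g = (A dm^2 + B ds^2)/s^2 with A = 1, B = 2.
Substitute u = sqrt(A/B)*m: g = B*(du^2 + ds^2)/s^2, i.e. B times the
Poincare upper half-plane metric, which has constant Gaussian curvature -1.
Scaling a 2D metric by a constant c divides the Gaussian curvature by c,
so K = -1/B = -1/(2) = -0.5000 everywhere (the point (m, s) = (-4, 2) is irrelevant:
the curvature is constant).
Scalar curvature in dimension 2: R = 2K = -2/(2) = -1.0000.

-1.0000


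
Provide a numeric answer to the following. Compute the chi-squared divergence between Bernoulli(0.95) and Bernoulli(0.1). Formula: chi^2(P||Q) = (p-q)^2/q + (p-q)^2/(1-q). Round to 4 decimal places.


Chi-squared divergence between Bernoulli distributions:
chi^2 = (p-q)^2/q + (p-q)^2/(1-q).
p = 0.95, q = 0.1, p-q = 0.85.
(p-q)^2 = 0.7225.
term1 = 0.7225/0.1 = 7.225.
term2 = 0.7225/0.9 = 0.802778.
chi^2 = 7.225 + 0.802778 = 8.0278

8.0278


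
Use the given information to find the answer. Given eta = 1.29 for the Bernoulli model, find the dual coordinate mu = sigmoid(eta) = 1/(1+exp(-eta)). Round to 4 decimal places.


Dual coordinate (expectation parameter) for Bernoulli:
mu = 1/(1+exp(-eta)).
eta = 1.29.
exp(-eta) = exp(-1.29) = 0.275271.
mu = 1/(1+0.275271) = 0.7841

0.7841


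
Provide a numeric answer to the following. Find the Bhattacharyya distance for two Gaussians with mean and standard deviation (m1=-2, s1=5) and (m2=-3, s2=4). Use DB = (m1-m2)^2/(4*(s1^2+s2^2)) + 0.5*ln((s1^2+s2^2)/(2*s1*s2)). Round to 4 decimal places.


Bhattacharyya distance between two Gaussians:
DB = (m1-m2)^2/(4*(s1^2+s2^2)) + (1/2)*ln((s1^2+s2^2)/(2*s1*s2)).
(m1-m2)^2 = (1)^2 = 1.
s1^2+s2^2 = 25 + 16 = 41.
term1 = 1/164 = 0.006098.
term2 = 0.5*ln(41/40.0) = 0.012346.
DB = 0.006098 + 0.012346 = 0.0184

0.0184


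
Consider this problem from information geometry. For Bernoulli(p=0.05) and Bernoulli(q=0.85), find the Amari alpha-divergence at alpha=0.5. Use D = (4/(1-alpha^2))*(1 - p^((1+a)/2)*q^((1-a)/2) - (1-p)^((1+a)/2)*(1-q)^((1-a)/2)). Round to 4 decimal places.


Amari alpha-divergence:
D = (4/(1-alpha^2))*(1 - p^((1+a)/2)*q^((1-a)/2) - (1-p)^((1+a)/2)*(1-q)^((1-a)/2)).
alpha = 0.5, p = 0.05, q = 0.85.
e1 = (1+alpha)/2 = 0.75, e2 = (1-alpha)/2 = 0.25.
t1 = p^e1 * q^e2 = 0.05^0.75 * 0.85^0.25 = 0.101527.
t2 = (1-p)^e1 * (1-q)^e2 = 0.95^0.75 * 0.15^0.25 = 0.598847.
4/(1-alpha^2) = 5.333333.
D = 5.333333*(1 - 0.101527 - 0.598847) = 1.5980

1.5980


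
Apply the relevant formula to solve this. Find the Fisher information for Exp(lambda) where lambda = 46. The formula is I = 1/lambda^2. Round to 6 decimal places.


Fisher information for exponential: I(lambda) = 1/lambda^2.
lambda = 46, lambda^2 = 2116.
I = 1/2116 = 0.000473

0.000473


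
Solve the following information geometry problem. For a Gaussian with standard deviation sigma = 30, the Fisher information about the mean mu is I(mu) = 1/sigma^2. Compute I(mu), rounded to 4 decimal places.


The Fisher information for the mean of a normal distribution is I(mu) = 1/sigma^2.
sigma = 30, so sigma^2 = 900.
I(mu) = 1/900 = 0.0011

0.0011


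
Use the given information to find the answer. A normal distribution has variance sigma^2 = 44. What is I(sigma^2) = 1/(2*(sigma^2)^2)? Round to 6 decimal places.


Fisher information for variance: I(sigma^2) = 1/(2*sigma^4).
sigma^2 = 44, so sigma^4 = 1936.
I = 1/(2*1936) = 1/3872 = 0.000258

0.000258


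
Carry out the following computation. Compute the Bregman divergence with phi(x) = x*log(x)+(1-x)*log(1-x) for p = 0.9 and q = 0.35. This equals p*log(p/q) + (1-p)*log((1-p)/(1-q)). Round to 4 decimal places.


Bregman divergence with negative entropy generator:
D = p*log(p/q) + (1-p)*log((1-p)/(1-q)).
p = 0.9, q = 0.35.
p*log(p/q) = 0.9*log(0.9/0.35) = 0.850015.
(1-p)*log((1-p)/(1-q)) = 0.1*log(0.1/0.65) = -0.18718.
D = 0.850015 + -0.18718 = 0.6628

0.6628


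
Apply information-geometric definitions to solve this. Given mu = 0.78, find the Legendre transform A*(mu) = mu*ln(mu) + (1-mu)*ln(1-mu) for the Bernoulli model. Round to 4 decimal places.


Legendre transform for Bernoulli:
A*(mu) = mu*log(mu) + (1-mu)*log(1-mu).
mu = 0.78, 1-mu = 0.22.
mu*log(mu) = 0.78*log(0.78) = -0.1938.
(1-mu)*log(1-mu) = 0.22*log(0.22) = -0.333108.
A* = -0.1938 + -0.333108 = -0.5269

-0.5269


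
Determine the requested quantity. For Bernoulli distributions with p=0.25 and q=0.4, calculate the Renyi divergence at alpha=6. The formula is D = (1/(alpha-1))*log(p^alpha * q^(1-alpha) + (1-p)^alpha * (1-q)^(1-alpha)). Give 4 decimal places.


Renyi divergence of order alpha between Bernoulli distributions:
D = (1/(alpha-1))*log(p^alpha * q^(1-alpha) + (1-p)^alpha * (1-q)^(1-alpha)).
alpha = 6, p = 0.25, q = 0.4.
p^alpha * q^(1-alpha) = 0.25^6 * 0.4^-5 = 0.023842.
(1-p)^alpha * (1-q)^(1-alpha) = 0.75^6 * 0.6^-5 = 2.288818.
sum = 0.023842 + 2.288818 = 2.31266.
D = (1/5)*log(2.31266) = 0.1677

0.1677


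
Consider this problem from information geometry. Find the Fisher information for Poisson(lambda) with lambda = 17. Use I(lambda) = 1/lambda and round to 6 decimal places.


Fisher information for Poisson: I(lambda) = 1/lambda.
lambda = 17.
I(lambda) = 1/17 = 0.058824

0.058824


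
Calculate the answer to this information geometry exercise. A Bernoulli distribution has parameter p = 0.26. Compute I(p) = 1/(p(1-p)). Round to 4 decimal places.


For Bernoulli(p), Fisher information is I(p) = 1/(p*(1-p)).
p = 0.26, 1-p = 0.74.
p*(1-p) = 0.1924.
I(p) = 1/0.1924 = 5.1975

5.1975


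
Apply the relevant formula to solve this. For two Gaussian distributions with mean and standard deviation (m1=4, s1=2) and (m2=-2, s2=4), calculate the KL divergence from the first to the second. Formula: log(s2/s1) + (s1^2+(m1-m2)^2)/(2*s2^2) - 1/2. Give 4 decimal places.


KL divergence between normal distributions:
KL = log(s2/s1) + (s1^2 + (m1-m2)^2)/(2*s2^2) - 1/2.
log(4/2) = 0.693147.
(2^2 + (4--2)^2)/(2*4^2) = (4 + 36)/32 = 1.25.
KL = 0.693147 + 1.25 - 0.5 = 1.4431

1.4431


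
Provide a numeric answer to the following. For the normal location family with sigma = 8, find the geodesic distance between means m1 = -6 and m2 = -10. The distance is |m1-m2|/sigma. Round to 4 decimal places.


On the fixed-variance normal subfamily, geodesic distance = |m1-m2|/sigma.
|-6 - -10| = 4.
sigma = 8.
d = 4/8 = 0.5000

0.5000


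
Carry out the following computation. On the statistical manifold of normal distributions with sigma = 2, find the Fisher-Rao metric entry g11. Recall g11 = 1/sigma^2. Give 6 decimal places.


For the 2-parameter normal family, the Fisher metric has:
  g11 = 1/sigma^2, g22 = 2/sigma^2.
sigma = 2, sigma^2 = 4.
g11 = 0.250000

0.250000


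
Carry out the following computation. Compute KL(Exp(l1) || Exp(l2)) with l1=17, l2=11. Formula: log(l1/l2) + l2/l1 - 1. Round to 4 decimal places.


KL divergence for exponential family:
KL = log(l1/l2) + l2/l1 - 1.
log(17/11) = 0.435318.
11/17 = 0.647059.
KL = 0.435318 + 0.647059 - 1 = 0.0824

0.0824


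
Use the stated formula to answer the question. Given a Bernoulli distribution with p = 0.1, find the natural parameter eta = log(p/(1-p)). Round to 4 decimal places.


Natural parameter for Bernoulli: eta = log(p/(1-p)).
p = 0.1, 1-p = 0.9.
p/(1-p) = 0.111111.
eta = log(0.111111) = -2.1972

-2.1972


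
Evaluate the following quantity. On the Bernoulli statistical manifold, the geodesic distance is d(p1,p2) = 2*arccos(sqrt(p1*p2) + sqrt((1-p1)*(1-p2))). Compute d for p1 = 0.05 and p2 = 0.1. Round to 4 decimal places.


Geodesic distance on Bernoulli manifold:
d(p1,p2) = 2*arccos(sqrt(p1*p2) + sqrt((1-p1)*(1-p2))).
sqrt(p1*p2) = sqrt(0.05*0.1) = 0.070711.
sqrt((1-p1)*(1-p2)) = sqrt(0.95*0.9) = 0.924662.
arg = 0.070711 + 0.924662 = 0.995373.
d = 2*arccos(0.995373) = 0.1925

0.1925


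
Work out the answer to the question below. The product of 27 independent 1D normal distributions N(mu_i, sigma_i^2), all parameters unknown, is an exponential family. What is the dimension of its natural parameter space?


Exponential family dimension calculation:
Each univariate normal has two natural parameters (mu/sigma^2 and -1/(2 sigma^2)).
With 27 independent components, dim = 2 * 27 = 54.

54


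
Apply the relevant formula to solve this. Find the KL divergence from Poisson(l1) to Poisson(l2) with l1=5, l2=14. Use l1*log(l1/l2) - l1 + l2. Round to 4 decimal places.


KL divergence for Poisson:
KL = l1*log(l1/l2) - l1 + l2.
l1 = 5, l2 = 14.
log(5/14) = -1.029619.
l1*log(l1/l2) = 5 * -1.029619 = -5.148097.
KL = -5.148097 - 5 + 14 = 3.8519

3.8519


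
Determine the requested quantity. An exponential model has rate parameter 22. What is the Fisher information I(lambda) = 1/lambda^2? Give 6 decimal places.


Fisher information for exponential: I(lambda) = 1/lambda^2.
lambda = 22, lambda^2 = 484.
I = 1/484 = 0.002066

0.002066


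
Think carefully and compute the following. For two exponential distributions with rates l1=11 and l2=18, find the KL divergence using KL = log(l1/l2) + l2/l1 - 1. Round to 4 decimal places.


KL divergence for exponential family:
KL = log(l1/l2) + l2/l1 - 1.
log(11/18) = -0.492476.
18/11 = 1.636364.
KL = -0.492476 + 1.636364 - 1 = 0.1439

0.1439


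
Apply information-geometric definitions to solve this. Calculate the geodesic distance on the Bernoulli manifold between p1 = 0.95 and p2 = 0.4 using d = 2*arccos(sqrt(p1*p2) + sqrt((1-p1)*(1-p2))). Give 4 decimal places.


Geodesic distance on Bernoulli manifold:
d(p1,p2) = 2*arccos(sqrt(p1*p2) + sqrt((1-p1)*(1-p2))).
sqrt(p1*p2) = sqrt(0.95*0.4) = 0.616441.
sqrt((1-p1)*(1-p2)) = sqrt(0.05*0.6) = 0.173205.
arg = 0.616441 + 0.173205 = 0.789646.
d = 2*arccos(0.789646) = 1.3211

1.3211


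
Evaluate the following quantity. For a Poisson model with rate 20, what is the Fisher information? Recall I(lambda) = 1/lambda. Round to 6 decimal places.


Fisher information for Poisson: I(lambda) = 1/lambda.
lambda = 20.
I(lambda) = 1/20 = 0.050000

0.050000


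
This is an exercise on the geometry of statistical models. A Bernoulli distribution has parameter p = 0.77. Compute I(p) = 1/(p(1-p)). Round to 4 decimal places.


For Bernoulli(p), Fisher information is I(p) = 1/(p*(1-p)).
p = 0.77, 1-p = 0.23.
p*(1-p) = 0.1771.
I(p) = 1/0.1771 = 5.6465

5.6465


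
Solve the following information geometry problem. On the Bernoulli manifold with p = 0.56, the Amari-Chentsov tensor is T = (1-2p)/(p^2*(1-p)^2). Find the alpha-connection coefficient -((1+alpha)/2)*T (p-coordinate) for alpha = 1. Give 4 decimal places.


Skewness (Amari-Chentsov) tensor: T = (1-2p)/(p^2*(1-p)^2).
p = 0.56, 1-2p = -0.12, p^2 = 0.3136, (1-p)^2 = 0.1936.
T = -0.12/(0.3136 * 0.1936) = -1.976514.
In the p-coordinate, Gamma^(alpha) = Gamma^(0) - (alpha/2)*T with Gamma^(0) = (1/2)*g'(p) = -T/2,
so Gamma^(alpha) = -((1+alpha)/2)*T.
alpha = 1, -(1+alpha)/2 = -1.0.
Gamma = -1.0 * -1.976514 = 1.9765

1.9765


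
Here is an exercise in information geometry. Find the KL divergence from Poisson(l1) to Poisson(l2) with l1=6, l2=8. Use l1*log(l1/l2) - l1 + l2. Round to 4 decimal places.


KL divergence for Poisson:
KL = l1*log(l1/l2) - l1 + l2.
l1 = 6, l2 = 8.
log(6/8) = -0.287682.
l1*log(l1/l2) = 6 * -0.287682 = -1.726092.
KL = -1.726092 - 6 + 8 = 0.2739

0.2739


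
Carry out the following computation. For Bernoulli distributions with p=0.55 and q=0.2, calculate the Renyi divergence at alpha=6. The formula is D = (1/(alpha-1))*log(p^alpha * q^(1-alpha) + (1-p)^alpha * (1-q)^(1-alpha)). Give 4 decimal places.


Renyi divergence of order alpha between Bernoulli distributions:
D = (1/(alpha-1))*log(p^alpha * q^(1-alpha) + (1-p)^alpha * (1-q)^(1-alpha)).
alpha = 6, p = 0.55, q = 0.2.
p^alpha * q^(1-alpha) = 0.55^6 * 0.2^-5 = 86.502002.
(1-p)^alpha * (1-q)^(1-alpha) = 0.45^6 * 0.8^-5 = 0.025341.
sum = 86.502002 + 0.025341 = 86.527343.
D = (1/5)*log(86.527343) = 0.8921

0.8921


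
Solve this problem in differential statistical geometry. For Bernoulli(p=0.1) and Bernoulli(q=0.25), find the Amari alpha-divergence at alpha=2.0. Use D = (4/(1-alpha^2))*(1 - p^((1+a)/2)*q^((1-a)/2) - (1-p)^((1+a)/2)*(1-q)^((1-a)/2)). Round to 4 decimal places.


Amari alpha-divergence:
D = (4/(1-alpha^2))*(1 - p^((1+a)/2)*q^((1-a)/2) - (1-p)^((1+a)/2)*(1-q)^((1-a)/2)).
alpha = 2.0, p = 0.1, q = 0.25.
e1 = (1+alpha)/2 = 1.5, e2 = (1-alpha)/2 = -0.5.
t1 = p^e1 * q^e2 = 0.1^1.5 * 0.25^-0.5 = 0.063246.
t2 = (1-p)^e1 * (1-q)^e2 = 0.9^1.5 * 0.75^-0.5 = 0.985901.
4/(1-alpha^2) = -1.333333.
D = -1.333333*(1 - 0.063246 - 0.985901) = 0.0655

0.0655


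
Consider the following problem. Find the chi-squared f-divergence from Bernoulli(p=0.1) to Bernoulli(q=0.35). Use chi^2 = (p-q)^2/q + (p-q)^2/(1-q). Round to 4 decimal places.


Chi-squared divergence between Bernoulli distributions:
chi^2 = (p-q)^2/q + (p-q)^2/(1-q).
p = 0.1, q = 0.35, p-q = -0.25.
(p-q)^2 = 0.0625.
term1 = 0.0625/0.35 = 0.178571.
term2 = 0.0625/0.65 = 0.096154.
chi^2 = 0.178571 + 0.096154 = 0.2747

0.2747


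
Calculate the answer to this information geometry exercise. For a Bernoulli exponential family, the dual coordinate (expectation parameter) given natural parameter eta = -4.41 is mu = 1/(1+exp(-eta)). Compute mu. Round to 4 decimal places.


Dual coordinate (expectation parameter) for Bernoulli:
mu = 1/(1+exp(-eta)).
eta = -4.41.
exp(-eta) = exp(4.41) = 82.269464.
mu = 1/(1+82.269464) = 0.0120

0.0120


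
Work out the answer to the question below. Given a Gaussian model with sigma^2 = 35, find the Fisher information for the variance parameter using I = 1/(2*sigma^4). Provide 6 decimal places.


Fisher information for variance: I(sigma^2) = 1/(2*sigma^4).
sigma^2 = 35, so sigma^4 = 1225.
I = 1/(2*1225) = 1/2450 = 0.000408

0.000408


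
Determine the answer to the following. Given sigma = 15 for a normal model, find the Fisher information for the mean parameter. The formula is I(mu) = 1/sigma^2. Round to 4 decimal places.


The Fisher information for the mean of a normal distribution is I(mu) = 1/sigma^2.
sigma = 15, so sigma^2 = 225.
I(mu) = 1/225 = 0.0044

0.0044


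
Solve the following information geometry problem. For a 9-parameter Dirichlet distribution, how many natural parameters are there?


Exponential family dimension calculation:
Dirichlet with 9 components has 9 natural parameters.

9


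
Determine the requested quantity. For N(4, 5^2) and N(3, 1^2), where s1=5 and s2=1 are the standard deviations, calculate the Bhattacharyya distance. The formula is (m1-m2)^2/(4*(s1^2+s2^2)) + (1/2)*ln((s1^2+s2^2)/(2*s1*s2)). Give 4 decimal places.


Bhattacharyya distance between two Gaussians:
DB = (m1-m2)^2/(4*(s1^2+s2^2)) + (1/2)*ln((s1^2+s2^2)/(2*s1*s2)).
(m1-m2)^2 = (1)^2 = 1.
s1^2+s2^2 = 25 + 1 = 26.
term1 = 1/104 = 0.009615.
term2 = 0.5*ln(26/10.0) = 0.477756.
DB = 0.009615 + 0.477756 = 0.4874

0.4874


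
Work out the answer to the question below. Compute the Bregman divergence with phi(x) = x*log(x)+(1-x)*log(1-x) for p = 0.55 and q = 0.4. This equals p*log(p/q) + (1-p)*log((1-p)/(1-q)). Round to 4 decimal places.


Bregman divergence with negative entropy generator:
D = p*log(p/q) + (1-p)*log((1-p)/(1-q)).
p = 0.55, q = 0.4.
p*log(p/q) = 0.55*log(0.55/0.4) = 0.17515.
(1-p)*log((1-p)/(1-q)) = 0.45*log(0.45/0.6) = -0.129457.
D = 0.17515 + -0.129457 = 0.0457

0.0457


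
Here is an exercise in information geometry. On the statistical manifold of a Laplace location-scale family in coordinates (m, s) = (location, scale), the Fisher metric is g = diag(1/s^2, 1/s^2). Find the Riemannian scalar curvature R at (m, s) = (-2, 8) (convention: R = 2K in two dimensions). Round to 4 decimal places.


The metric has the form g = (A dm^2 + B ds^2)/s^2 with A = 1, B = 1.
Substitute u = sqrt(A/B)*m: g = B*(du^2 + ds^2)/s^2, i.e. B times the
Poincare upper half-plane metric, which has constant Gaussian curvature -1.
Scaling a 2D metric by a constant c divides the Gaussian curvature by c,
so K = -1/B = -1/(1) = -1.0000 everywhere (the point (m, s) = (-2, 8) is irrelevant:
the curvature is constant).
Scalar curvature in dimension 2: R = 2K = -2/(1) = -2.0000.

-2.0000


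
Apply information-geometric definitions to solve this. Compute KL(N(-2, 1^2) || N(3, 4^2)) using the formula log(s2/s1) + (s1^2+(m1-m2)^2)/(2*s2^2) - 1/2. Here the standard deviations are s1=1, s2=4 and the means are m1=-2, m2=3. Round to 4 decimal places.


KL divergence between normal distributions:
KL = log(s2/s1) + (s1^2 + (m1-m2)^2)/(2*s2^2) - 1/2.
log(4/1) = 1.386294.
(1^2 + (-2-3)^2)/(2*4^2) = (1 + 25)/32 = 0.8125.
KL = 1.386294 + 0.8125 - 0.5 = 1.6988

1.6988


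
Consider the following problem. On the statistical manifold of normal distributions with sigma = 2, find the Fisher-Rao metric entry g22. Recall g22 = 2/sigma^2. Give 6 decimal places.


For the 2-parameter normal family, the Fisher metric has:
  g11 = 1/sigma^2, g22 = 2/sigma^2.
sigma = 2, sigma^2 = 4.
g22 = 0.500000

0.500000


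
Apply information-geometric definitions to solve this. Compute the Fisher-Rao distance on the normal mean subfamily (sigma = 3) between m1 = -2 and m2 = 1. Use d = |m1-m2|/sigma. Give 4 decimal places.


On the fixed-variance normal subfamily, geodesic distance = |m1-m2|/sigma.
|-2 - 1| = 3.
sigma = 3.
d = 3/3 = 1.0000

1.0000


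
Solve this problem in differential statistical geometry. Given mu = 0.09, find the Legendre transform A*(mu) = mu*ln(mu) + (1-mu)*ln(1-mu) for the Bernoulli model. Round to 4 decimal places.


Legendre transform for Bernoulli:
A*(mu) = mu*log(mu) + (1-mu)*log(1-mu).
mu = 0.09, 1-mu = 0.91.
mu*log(mu) = 0.09*log(0.09) = -0.216715.
(1-mu)*log(1-mu) = 0.91*log(0.91) = -0.085823.
A* = -0.216715 + -0.085823 = -0.3025

-0.3025


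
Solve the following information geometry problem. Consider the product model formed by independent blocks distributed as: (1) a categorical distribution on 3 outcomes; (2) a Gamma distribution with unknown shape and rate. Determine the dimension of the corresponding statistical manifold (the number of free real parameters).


The dimension of a statistical manifold equals the number of free
(independent) real parameters of the model. For a product of independent
blocks the parameter counts add.
- categorical on 3 outcomes (probabilities sum to 1): 3-1 = 2.
- Gamma (shape, rate): 2.
Total = 2 + 2 = 4.
Dimension = 4

4


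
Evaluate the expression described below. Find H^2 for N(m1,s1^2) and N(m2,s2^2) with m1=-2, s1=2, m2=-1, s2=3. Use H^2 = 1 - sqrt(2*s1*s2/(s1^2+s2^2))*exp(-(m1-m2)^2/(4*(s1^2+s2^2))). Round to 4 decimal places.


Squared Hellinger distance for Gaussians:
H^2 = 1 - sqrt(2*s1*s2/(s1^2+s2^2)) * exp(-(m1-m2)^2/(4*(s1^2+s2^2))).
s1^2 = 4, s2^2 = 9, s1^2+s2^2 = 13.
sqrt(2*2*3/(13)) = 0.960769.
(m1-m2)^2 = (-1)^2 = 1.
exp(-1/(4*13)) = exp(-0.019231) = 0.980953.
H^2 = 1 - 0.960769*0.980953 = 0.0575

0.0575


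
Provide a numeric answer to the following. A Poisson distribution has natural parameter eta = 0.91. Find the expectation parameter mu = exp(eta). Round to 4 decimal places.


Expectation parameter for Poisson exponential family:
mu = exp(eta).
eta = 0.91.
mu = exp(0.91) = 2.4843

2.4843


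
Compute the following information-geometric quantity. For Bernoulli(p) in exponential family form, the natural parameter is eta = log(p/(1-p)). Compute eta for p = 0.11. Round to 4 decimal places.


Natural parameter for Bernoulli: eta = log(p/(1-p)).
p = 0.11, 1-p = 0.89.
p/(1-p) = 0.123596.
eta = log(0.123596) = -2.0907

-2.0907


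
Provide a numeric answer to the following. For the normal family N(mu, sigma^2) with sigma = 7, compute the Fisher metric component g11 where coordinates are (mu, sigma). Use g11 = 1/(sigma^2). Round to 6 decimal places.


For the 2-parameter normal family, the Fisher metric has:
  g11 = 1/sigma^2, g22 = 2/sigma^2.
sigma = 7, sigma^2 = 49.
g11 = 0.020408

0.020408


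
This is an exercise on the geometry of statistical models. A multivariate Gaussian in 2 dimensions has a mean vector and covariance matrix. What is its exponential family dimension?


Exponential family dimension calculation:
For 2-dim MVN: mean has 2 params, covariance has 2*3/2 = 3 unique entries.
Total dim = 2 + 3 = 5.

5


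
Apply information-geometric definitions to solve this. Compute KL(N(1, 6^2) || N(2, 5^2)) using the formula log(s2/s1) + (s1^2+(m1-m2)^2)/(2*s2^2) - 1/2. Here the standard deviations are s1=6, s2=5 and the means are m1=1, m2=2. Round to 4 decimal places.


KL divergence between normal distributions:
KL = log(s2/s1) + (s1^2 + (m1-m2)^2)/(2*s2^2) - 1/2.
log(5/6) = -0.182322.
(6^2 + (1-2)^2)/(2*5^2) = (36 + 1)/50 = 0.74.
KL = -0.182322 + 0.74 - 0.5 = 0.0577

0.0577


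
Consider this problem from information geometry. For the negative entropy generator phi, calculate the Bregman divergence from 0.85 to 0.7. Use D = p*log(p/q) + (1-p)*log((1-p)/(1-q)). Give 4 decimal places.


Bregman divergence with negative entropy generator:
D = p*log(p/q) + (1-p)*log((1-p)/(1-q)).
p = 0.85, q = 0.7.
p*log(p/q) = 0.85*log(0.85/0.7) = 0.165033.
(1-p)*log((1-p)/(1-q)) = 0.15*log(0.15/0.3) = -0.103972.
D = 0.165033 + -0.103972 = 0.0611

0.0611


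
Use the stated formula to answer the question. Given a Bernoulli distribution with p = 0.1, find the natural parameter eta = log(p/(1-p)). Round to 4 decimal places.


Natural parameter for Bernoulli: eta = log(p/(1-p)).
p = 0.1, 1-p = 0.9.
p/(1-p) = 0.111111.
eta = log(0.111111) = -2.1972

-2.1972


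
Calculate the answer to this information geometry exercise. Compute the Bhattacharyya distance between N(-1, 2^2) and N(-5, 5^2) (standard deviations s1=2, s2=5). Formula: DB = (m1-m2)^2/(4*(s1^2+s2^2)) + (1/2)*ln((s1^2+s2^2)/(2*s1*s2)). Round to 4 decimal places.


Bhattacharyya distance between two Gaussians:
DB = (m1-m2)^2/(4*(s1^2+s2^2)) + (1/2)*ln((s1^2+s2^2)/(2*s1*s2)).
(m1-m2)^2 = (4)^2 = 16.
s1^2+s2^2 = 4 + 25 = 29.
term1 = 16/116 = 0.137931.
term2 = 0.5*ln(29/20.0) = 0.185782.
DB = 0.137931 + 0.185782 = 0.3237

0.3237
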